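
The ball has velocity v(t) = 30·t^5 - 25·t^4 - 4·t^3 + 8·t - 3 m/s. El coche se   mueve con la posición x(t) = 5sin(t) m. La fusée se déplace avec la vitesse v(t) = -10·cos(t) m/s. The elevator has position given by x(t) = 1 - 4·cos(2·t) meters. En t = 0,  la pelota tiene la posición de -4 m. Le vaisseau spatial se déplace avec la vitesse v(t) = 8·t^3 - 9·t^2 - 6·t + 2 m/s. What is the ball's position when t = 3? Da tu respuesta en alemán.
Wir müssen die Stammfunktion unserer Gleichung für die Geschwindigkeit v(t) = 30·t^5 - 25·t^4 - 4·t^3 + 8·t - 3 1-mal finden. Die Stammfunktion von der Geschwindigkeit ist die Position. Mit x(0) = -4 erhalten wir x(t) = 5·t^6 - 5·t^5 - t^4 + 4·t^2 - 3·t - 4. Wir haben die Position x(t) = 5·t^6 - 5·t^5 - t^4 + 4·t^2 - 3·t - 4. Durch Einsetzen von t = 3: x(3) = 2372.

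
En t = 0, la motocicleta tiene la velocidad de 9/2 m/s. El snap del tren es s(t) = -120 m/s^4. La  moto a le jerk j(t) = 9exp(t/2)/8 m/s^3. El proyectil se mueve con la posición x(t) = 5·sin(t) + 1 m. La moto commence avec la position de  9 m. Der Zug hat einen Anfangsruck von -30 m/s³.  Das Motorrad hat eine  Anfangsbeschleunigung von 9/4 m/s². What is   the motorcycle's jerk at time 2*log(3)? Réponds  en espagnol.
Tenemos la sacudida j(t) = 9·exp(t/2)/8. Sustituyendo t = 2*log(3): j(2*log(3)) = 27/8.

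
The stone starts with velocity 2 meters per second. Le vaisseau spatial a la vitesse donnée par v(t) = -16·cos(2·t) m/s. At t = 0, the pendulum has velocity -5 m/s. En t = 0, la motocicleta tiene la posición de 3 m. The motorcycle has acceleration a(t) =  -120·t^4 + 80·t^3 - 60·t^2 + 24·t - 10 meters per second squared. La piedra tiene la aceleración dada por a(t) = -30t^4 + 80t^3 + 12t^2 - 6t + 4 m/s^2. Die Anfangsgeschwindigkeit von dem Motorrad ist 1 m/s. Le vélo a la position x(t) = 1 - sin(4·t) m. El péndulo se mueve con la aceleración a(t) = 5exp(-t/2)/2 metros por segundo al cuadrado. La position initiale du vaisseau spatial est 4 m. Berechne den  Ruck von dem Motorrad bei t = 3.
Ausgehend von der Beschleunigung a(t) = -120·t^4 + 80·t^3 - 60·t^2 + 24·t - 10, nehmen wir 1 Ableitung. Durch Ableiten von der Beschleunigung erhalten wir den Ruck: j(t) = -480·t^3 + 240·t^2 - 120·t + 24. Aus der Gleichung für den Ruck j(t) = -480·t^3 + 240·t^2 - 120·t + 24, setzen wir t = 3 ein und erhalten j = -11136.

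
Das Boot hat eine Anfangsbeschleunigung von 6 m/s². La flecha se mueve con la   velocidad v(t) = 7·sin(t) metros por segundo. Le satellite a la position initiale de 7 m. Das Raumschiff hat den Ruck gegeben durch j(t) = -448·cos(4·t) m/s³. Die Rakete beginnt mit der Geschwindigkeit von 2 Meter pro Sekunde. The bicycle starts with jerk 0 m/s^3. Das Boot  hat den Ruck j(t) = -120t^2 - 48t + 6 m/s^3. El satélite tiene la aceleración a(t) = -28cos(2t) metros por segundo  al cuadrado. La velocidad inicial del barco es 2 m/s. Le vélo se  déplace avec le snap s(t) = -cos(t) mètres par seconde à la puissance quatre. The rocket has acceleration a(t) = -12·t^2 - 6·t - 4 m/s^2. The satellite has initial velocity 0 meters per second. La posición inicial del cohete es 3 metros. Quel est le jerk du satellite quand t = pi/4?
En partant de l'accélération a(t) = -28·cos(2·t), nous prenons 1 dérivée. En prenant d/dt de a(t), nous trouvons j(t) = 56·sin(2·t). En utilisant j(t) = 56·sin(2·t) et en substituant t = pi/4, nous trouvons j = 56.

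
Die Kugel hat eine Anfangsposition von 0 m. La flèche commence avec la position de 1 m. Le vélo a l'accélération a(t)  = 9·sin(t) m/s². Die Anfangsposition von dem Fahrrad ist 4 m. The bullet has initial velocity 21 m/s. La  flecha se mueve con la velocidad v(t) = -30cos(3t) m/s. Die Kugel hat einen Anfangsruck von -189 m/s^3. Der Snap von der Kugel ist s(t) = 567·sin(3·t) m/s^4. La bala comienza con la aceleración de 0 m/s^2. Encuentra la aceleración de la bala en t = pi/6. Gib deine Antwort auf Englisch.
We need to integrate our snap equation s(t) = 567·sin(3·t) 2 times. Taking ∫s(t)dt and applying j(0) = -189, we find j(t) = -189·cos(3·t). Finding the integral of j(t) and using a(0) = 0: a(t) = -63·sin(3·t). We have acceleration a(t) = -63·sin(3·t). Substituting t = pi/6: a(pi/6) = -63.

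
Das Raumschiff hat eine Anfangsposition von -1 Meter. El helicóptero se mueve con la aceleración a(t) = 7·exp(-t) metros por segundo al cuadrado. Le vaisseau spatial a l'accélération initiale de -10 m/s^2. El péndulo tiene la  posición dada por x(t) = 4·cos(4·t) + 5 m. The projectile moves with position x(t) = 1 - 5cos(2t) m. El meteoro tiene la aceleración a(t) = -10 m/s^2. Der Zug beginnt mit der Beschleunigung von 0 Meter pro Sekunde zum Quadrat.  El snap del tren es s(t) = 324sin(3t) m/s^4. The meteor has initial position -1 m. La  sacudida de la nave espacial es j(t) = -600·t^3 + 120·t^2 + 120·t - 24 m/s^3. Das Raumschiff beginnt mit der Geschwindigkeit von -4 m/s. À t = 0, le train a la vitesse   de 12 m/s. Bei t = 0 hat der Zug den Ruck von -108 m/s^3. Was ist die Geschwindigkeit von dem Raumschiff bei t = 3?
Um dies zu lösen, müssen wir 2 Integrale unserer Gleichung für den Ruck j(t) = -600·t^3 + 120·t^2 + 120·t - 24 finden. Die Stammfunktion von dem Ruck ist die Beschleunigung. Mit a(0) = -10 erhalten wir a(t) = -150·t^4 + 40·t^3 + 60·t^2 - 24·t - 10. Das Integral von der Beschleunigung ist die Geschwindigkeit. Mit v(0) = -4 erhalten wir v(t) = -30·t^5 + 10·t^4 + 20·t^3 - 12·t^2 - 10·t - 4. Mit v(t) = -30·t^5 + 10·t^4 + 20·t^3 - 12·t^2 - 10·t - 4 und Einsetzen von t = 3, finden wir v = -6082.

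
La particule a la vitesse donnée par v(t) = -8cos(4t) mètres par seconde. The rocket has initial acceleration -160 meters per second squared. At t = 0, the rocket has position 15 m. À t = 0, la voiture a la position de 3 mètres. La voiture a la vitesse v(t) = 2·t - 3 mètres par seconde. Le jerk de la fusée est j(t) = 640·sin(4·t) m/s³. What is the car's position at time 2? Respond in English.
We must find the antiderivative of our velocity equation v(t) = 2·t - 3 1 time. Taking ∫v(t)dt and applying x(0) = 3, we find x(t) = t^2 - 3·t + 3. We have position x(t) = t^2 - 3·t + 3. Substituting t = 2: x(2) = 1.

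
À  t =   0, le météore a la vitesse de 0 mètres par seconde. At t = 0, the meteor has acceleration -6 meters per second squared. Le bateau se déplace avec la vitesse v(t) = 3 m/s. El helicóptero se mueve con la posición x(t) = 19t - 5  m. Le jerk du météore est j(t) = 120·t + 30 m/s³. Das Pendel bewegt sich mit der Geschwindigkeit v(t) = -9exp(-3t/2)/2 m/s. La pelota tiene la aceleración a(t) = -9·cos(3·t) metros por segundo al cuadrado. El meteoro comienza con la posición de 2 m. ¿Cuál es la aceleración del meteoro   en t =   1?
Partiendo de la sacudida j(t) = 120·t + 30, tomamos 1 integral. La integral de la sacudida, con a(0) = -6, da la aceleración: a(t) = 60·t^2 + 30·t - 6. Tenemos la aceleración a(t) = 60·t^2 + 30·t - 6. Sustituyendo t = 1: a(1) = 84.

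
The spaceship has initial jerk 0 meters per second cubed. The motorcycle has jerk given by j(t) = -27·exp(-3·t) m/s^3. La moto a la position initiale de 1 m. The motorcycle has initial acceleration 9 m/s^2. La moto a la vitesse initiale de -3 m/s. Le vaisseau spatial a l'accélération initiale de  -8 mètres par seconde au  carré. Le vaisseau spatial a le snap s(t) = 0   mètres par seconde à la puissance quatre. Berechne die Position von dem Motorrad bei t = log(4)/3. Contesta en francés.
Pour résoudre ceci, nous devons prendre 3 primitives de notre équation du jerk j(t) = -27·exp(-3·t). La primitive du jerk est l'accélération. En utilisant a(0) = 9, nous obtenons a(t) = 9·exp(-3·t). La primitive de l'accélération, avec v(0) = -3, donne la vitesse: v(t) = -3·exp(-3·t). L'intégrale de la vitesse est la position. En utilisant x(0) = 1, nous obtenons x(t) = exp(-3·t). De l'équation de la position x(t) = exp(-3·t), nous substituons t = log(4)/3 pour obtenir x = 1/4.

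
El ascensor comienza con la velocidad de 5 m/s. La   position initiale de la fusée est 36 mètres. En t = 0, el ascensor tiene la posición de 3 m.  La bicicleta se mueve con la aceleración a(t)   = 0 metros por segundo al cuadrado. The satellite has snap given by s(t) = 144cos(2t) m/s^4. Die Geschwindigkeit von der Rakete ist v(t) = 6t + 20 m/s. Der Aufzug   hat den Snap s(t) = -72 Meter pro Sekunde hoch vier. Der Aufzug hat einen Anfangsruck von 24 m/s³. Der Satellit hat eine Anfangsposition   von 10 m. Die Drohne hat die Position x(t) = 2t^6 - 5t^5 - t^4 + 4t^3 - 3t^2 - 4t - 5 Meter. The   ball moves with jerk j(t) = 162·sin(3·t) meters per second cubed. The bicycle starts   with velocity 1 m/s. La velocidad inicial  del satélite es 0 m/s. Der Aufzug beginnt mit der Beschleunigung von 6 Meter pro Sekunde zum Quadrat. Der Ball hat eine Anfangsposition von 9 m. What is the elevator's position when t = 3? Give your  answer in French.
Nous devons trouver l'intégrale de notre équation du snap s(t) = -72 4 fois. En prenant ∫s(t)dt et en appliquant j(0) = 24, nous trouvons j(t) = 24 - 72·t. En intégrant le jerk et en utilisant la condition initiale a(0) = 6, nous obtenons a(t) = -36·t^2 + 24·t + 6. La primitive de l'accélération est la vitesse. En utilisant v(0) = 5, nous obtenons v(t) = -12·t^3 + 12·t^2 + 6·t + 5. En prenant ∫v(t)dt et en appliquant x(0) = 3, nous trouvons x(t) = -3·t^4 + 4·t^3 + 3·t^2 + 5·t + 3. En utilisant x(t) = -3·t^4 + 4·t^3 + 3·t^2 + 5·t + 3 et en substituant t = 3, nous trouvons x = -90.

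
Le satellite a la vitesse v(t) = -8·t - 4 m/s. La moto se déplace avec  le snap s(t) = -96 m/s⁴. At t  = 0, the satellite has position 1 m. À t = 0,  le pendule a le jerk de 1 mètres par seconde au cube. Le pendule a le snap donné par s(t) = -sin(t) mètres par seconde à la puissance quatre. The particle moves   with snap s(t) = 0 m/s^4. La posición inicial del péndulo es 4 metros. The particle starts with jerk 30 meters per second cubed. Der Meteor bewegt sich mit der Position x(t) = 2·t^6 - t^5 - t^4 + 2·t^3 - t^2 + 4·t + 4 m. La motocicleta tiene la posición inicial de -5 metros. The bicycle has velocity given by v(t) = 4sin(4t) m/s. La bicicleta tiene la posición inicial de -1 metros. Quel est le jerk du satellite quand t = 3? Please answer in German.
Wir müssen unsere Gleichung für die Geschwindigkeit v(t) = -8·t - 4 2-mal ableiten. Mit d/dt von v(t) finden wir a(t) = -8. Durch Ableiten von der Beschleunigung erhalten wir den Ruck: j(t) = 0. Aus der Gleichung für den Ruck j(t) = 0, setzen wir t = 3 ein und erhalten j = 0.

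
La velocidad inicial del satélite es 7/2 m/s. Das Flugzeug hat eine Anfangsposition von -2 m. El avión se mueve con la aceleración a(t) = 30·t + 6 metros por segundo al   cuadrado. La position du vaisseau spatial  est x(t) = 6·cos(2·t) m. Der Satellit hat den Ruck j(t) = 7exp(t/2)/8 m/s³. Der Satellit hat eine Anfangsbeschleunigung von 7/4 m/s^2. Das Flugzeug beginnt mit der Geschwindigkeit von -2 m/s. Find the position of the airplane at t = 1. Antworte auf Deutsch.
Wir müssen das Integral unserer Gleichung für die Beschleunigung a(t) = 30·t + 6 2-mal finden. Durch Integration von der Beschleunigung und Verwendung der Anfangsbedingung v(0) = -2, erhalten wir v(t) = 15·t^2 + 6·t - 2. Mit ∫v(t)dt und Anwendung von x(0) = -2, finden wir x(t) = 5·t^3 + 3·t^2 - 2·t - 2. Mit x(t) = 5·t^3 + 3·t^2 - 2·t - 2 und Einsetzen von t = 1, finden wir x = 4.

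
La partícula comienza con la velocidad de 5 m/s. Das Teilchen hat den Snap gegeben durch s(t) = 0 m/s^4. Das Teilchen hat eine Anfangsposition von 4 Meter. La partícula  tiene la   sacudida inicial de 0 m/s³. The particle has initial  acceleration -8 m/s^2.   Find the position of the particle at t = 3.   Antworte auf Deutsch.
Wir müssen das Integral unserer Gleichung für den Snap s(t) = 0 4-mal finden. Das Integral von dem Snap ist der Ruck. Mit j(0) = 0 erhalten wir j(t) = 0. Das Integral von dem Ruck ist die Beschleunigung. Mit a(0) = -8 erhalten wir a(t) = -8. Durch Integration von der Beschleunigung und Verwendung der Anfangsbedingung v(0) = 5, erhalten wir v(t) = 5 - 8·t. Durch Integration von der Geschwindigkeit und Verwendung der Anfangsbedingung x(0) = 4, erhalten wir x(t) = -4·t^2 + 5·t + 4. Aus der Gleichung für die Position x(t) = -4·t^2 + 5·t + 4, setzen wir t = 3 ein und erhalten x = -17.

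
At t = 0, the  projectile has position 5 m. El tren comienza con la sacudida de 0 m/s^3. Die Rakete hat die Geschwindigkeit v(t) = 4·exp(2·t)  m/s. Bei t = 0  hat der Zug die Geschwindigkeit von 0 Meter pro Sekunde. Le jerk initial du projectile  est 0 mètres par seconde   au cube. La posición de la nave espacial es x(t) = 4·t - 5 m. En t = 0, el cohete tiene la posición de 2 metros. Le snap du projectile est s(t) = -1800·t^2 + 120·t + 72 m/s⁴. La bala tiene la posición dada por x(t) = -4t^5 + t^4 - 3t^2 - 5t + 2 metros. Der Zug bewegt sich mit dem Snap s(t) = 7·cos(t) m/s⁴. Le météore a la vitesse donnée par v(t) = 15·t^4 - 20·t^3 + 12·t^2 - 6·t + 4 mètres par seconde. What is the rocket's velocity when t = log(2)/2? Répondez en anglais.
From the given velocity equation v(t) = 4·exp(2·t), we substitute t = log(2)/2 to get v = 8.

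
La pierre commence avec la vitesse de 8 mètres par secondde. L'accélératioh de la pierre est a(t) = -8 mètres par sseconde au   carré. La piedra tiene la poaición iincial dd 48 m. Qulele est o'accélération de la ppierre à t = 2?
De l'équation de l'accélération a(t) = -8, nous substituons t = 2 pour obtenir a = -8.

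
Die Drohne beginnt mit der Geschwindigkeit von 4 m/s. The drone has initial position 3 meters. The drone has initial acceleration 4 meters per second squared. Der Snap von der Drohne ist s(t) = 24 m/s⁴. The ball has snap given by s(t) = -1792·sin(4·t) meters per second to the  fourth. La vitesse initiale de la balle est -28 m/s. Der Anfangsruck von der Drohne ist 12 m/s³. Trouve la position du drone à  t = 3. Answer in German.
Wir müssen das Integral unserer Gleichung für den Snap s(t) = 24 4-mal finden. Durch Integration von dem Snap und Verwendung der Anfangsbedingung j(0) = 12, erhalten wir j(t) = 24·t + 12. Durch Integration von dem Ruck und Verwendung der Anfangsbedingung a(0) = 4, erhalten wir a(t) = 12·t^2 + 12·t + 4. Durch Integration von der Beschleunigung und Verwendung der Anfangsbedingung v(0) = 4, erhalten wir v(t) = 4·t^3 + 6·t^2 + 4·t + 4. Die Stammfunktion von der Geschwindigkeit, mit x(0) = 3, ergibt die Position: x(t) = t^4 + 2·t^3 + 2·t^2 + 4·t + 3. Wir haben die Position x(t) = t^4 + 2·t^3 + 2·t^2 + 4·t + 3. Durch Einsetzen von t = 3: x(3) = 168.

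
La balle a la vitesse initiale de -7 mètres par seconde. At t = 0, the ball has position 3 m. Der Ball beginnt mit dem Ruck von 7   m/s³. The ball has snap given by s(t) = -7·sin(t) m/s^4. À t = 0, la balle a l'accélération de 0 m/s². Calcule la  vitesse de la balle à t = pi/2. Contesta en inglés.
We must find the integral of our snap equation s(t) = -7·sin(t) 3 times. The integral of snap is jerk. Using j(0) = 7, we get j(t) = 7·cos(t). Taking ∫j(t)dt and applying a(0) = 0, we find a(t) = 7·sin(t). Finding the integral of a(t) and using v(0) = -7: v(t) = -7·cos(t). Using v(t) = -7·cos(t) and substituting t = pi/2, we find v = 0.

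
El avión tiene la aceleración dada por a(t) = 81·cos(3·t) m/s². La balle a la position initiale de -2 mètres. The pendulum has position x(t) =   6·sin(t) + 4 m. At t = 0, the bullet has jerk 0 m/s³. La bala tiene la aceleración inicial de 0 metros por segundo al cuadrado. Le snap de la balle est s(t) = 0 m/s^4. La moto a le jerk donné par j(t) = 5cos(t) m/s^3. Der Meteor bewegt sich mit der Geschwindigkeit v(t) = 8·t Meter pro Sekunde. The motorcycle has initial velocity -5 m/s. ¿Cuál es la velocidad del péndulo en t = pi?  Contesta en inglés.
Starting from position x(t) = 6·sin(t) + 4, we take 1 derivative. The derivative of position gives velocity: v(t) = 6·cos(t). We have velocity v(t) = 6·cos(t). Substituting t = pi: v(pi) = -6.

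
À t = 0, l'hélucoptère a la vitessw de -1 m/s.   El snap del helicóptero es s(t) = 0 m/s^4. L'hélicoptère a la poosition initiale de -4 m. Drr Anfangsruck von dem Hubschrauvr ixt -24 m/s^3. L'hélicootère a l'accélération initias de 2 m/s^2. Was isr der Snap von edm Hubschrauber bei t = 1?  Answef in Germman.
Mit s(t) = 0 und Einsetzen von t = 1, finden wir s = 0.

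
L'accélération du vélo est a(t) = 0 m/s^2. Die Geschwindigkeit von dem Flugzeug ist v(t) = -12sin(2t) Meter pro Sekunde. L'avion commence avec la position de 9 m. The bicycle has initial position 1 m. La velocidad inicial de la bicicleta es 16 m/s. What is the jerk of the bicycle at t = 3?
To solve this, we need to take 1 derivative of our acceleration equation a(t) = 0. The derivative of acceleration gives jerk: j(t) = 0. We have jerk j(t) = 0. Substituting t = 3: j(3) = 0.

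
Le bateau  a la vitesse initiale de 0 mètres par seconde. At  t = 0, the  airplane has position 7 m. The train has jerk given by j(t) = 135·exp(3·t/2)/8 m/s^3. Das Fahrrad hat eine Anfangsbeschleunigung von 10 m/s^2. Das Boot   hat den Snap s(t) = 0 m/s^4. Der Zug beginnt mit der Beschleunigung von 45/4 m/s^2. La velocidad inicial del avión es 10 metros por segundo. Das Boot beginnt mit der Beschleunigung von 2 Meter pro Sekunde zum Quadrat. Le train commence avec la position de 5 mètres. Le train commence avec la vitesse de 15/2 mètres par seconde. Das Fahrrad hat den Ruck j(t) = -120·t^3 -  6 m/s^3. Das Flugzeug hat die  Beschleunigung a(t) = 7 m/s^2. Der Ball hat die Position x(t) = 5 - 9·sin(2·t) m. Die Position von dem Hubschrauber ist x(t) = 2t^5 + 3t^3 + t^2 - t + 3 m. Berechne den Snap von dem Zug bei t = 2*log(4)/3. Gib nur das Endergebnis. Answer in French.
À t = 2*log(4)/3, s = 405/4.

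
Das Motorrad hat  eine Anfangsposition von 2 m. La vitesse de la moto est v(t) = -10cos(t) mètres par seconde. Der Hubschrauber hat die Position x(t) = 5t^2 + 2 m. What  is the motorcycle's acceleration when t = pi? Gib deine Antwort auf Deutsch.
Wir müssen unsere Gleichung für die Geschwindigkeit v(t) = -10·cos(t) 1-mal ableiten. Mit d/dt von v(t) finden wir a(t) = 10·sin(t). Wir haben die Beschleunigung a(t) = 10·sin(t). Durch Einsetzen von t = pi: a(pi) = 0.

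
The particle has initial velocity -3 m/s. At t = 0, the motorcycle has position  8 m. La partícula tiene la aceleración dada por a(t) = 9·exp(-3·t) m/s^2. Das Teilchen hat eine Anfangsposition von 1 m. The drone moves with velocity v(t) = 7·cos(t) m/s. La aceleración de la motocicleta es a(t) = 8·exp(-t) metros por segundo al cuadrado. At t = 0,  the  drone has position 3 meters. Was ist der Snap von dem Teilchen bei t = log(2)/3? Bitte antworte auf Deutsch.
Um dies zu lösen, müssen wir 2 Ableitungen unserer Gleichung für die Beschleunigung a(t) = 9·exp(-3·t) nehmen. Durch Ableiten von der Beschleunigung erhalten wir den Ruck: j(t) = -27·exp(-3·t). Mit d/dt von j(t) finden wir s(t) = 81·exp(-3·t). Aus der Gleichung für den Snap s(t) = 81·exp(-3·t), setzen wir t = log(2)/3 ein und erhalten s = 81/2.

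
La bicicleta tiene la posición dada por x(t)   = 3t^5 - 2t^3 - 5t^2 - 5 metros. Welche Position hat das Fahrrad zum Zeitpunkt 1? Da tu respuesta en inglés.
We have position x(t) = 3·t^5 - 2·t^3 - 5·t^2 - 5. Substituting t = 1: x(1) = -9.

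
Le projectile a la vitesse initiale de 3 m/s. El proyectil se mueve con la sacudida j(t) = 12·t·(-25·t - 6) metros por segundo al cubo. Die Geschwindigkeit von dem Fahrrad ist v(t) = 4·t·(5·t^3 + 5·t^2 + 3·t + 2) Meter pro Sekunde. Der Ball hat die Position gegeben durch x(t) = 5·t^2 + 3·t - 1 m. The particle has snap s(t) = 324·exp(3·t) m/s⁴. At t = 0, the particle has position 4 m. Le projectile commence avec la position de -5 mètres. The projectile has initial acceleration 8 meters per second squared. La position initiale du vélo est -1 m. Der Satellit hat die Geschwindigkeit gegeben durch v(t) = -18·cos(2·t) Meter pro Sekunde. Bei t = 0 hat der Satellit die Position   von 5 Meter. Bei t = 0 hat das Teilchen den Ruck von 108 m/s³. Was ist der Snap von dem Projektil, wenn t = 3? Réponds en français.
En partant du jerk j(t) = 12·t·(-25·t - 6), nous prenons 1 dérivée. En prenant d/dt de j(t), nous trouvons s(t) = -600·t - 72. En utilisant s(t) = -600·t - 72 et en substituant t = 3, nous trouvons s = -1872.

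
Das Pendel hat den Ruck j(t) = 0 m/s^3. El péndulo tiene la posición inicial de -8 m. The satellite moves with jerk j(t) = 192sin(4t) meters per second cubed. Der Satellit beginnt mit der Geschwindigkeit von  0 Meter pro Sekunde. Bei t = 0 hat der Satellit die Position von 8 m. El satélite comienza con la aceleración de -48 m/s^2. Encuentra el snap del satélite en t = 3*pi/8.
Para resolver esto, necesitamos tomar 1 derivada de nuestra ecuación de la sacudida j(t) = 192·sin(4·t). Derivando la sacudida, obtenemos el snap: s(t) = 768·cos(4·t). Tenemos el snap s(t) = 768·cos(4·t). Sustituyendo t = 3*pi/8: s(3*pi/8) = 0.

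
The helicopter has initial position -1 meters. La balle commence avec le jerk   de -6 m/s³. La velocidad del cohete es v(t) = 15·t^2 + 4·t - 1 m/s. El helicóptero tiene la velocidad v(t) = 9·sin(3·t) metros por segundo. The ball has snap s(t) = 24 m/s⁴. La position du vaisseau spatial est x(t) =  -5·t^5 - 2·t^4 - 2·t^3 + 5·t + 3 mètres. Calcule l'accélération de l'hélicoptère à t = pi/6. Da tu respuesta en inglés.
We must differentiate our velocity equation v(t) = 9·sin(3·t) 1 time. Taking d/dt of v(t), we find a(t) = 27·cos(3·t). Using a(t) = 27·cos(3·t) and substituting t = pi/6, we find a = 0.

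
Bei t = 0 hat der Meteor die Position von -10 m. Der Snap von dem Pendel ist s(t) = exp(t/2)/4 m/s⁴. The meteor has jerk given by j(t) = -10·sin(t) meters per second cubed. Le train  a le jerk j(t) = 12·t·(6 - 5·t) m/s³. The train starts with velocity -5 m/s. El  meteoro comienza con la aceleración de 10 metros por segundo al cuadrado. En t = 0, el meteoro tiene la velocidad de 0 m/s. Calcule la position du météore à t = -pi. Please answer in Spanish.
Debemos encontrar la antiderivada de nuestra ecuación de la sacudida j(t) = -10·sin(t) 3 veces. La antiderivada de la sacudida es la aceleración. Usando a(0) = 10, obtenemos a(t) = 10·cos(t). La antiderivada de la aceleración, con v(0) = 0, da la velocidad: v(t) = 10·sin(t). Tomando ∫v(t)dt y aplicando x(0) = -10, encontramos x(t) = -10·cos(t). De la ecuación de la posición x(t) = -10·cos(t), sustituimos t = -pi para obtener x = 10.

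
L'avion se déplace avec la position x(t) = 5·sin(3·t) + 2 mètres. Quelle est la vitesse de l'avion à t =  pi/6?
En partant de la position x(t) = 5·sin(3·t) + 2, nous prenons 1 dérivée. En prenant d/dt de x(t), nous trouvons v(t) = 15·cos(3·t). Nous avons la vitesse v(t) = 15·cos(3·t). En substituant t = pi/6: v(pi/6) = 0.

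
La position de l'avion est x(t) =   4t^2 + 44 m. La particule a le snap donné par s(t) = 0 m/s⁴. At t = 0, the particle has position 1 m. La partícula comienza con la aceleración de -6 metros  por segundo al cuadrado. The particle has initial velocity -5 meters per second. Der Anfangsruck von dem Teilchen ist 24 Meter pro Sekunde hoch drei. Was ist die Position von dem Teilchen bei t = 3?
Wir müssen die Stammfunktion unserer Gleichung für den Snap s(t) = 0 4-mal finden. Die Stammfunktion von dem Snap, mit j(0) = 24, ergibt den Ruck: j(t) = 24. Das Integral von dem Ruck ist die Beschleunigung. Mit a(0) = -6 erhalten wir a(t) = 24·t - 6. Durch Integration von der Beschleunigung und Verwendung der Anfangsbedingung v(0) = -5, erhalten wir v(t) = 12·t^2 - 6·t - 5. Die Stammfunktion von der Geschwindigkeit ist die Position. Mit x(0) = 1 erhalten wir x(t) = 4·t^3 - 3·t^2 - 5·t + 1. Aus der Gleichung für die Position x(t) = 4·t^3 - 3·t^2 - 5·t + 1, setzen wir t = 3 ein und erhalten x = 67.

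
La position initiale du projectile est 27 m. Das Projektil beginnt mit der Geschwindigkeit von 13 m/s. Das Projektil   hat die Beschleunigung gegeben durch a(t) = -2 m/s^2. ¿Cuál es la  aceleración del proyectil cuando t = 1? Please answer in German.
Wir haben die Beschleunigung a(t) = -2. Durch Einsetzen von t = 1: a(1) = -2.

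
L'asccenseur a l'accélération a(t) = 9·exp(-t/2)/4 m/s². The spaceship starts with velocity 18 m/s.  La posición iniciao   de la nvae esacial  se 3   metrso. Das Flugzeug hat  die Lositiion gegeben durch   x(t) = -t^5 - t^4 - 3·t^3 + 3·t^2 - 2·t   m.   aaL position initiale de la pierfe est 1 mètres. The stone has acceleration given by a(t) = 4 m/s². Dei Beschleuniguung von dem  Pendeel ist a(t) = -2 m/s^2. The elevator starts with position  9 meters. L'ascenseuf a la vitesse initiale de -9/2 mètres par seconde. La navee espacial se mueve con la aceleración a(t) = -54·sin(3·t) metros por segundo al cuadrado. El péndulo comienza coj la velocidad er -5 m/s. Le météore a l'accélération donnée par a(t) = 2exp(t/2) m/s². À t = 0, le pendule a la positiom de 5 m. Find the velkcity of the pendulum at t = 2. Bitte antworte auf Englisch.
To solve this, we need to take 1 antiderivative of our acceleration equation a(t) = -2. Integrating acceleration and using the initial condition v(0) = -5, we get v(t) = -2·t - 5. We have velocity v(t) = -2·t - 5. Substituting t = 2: v(2) = -9.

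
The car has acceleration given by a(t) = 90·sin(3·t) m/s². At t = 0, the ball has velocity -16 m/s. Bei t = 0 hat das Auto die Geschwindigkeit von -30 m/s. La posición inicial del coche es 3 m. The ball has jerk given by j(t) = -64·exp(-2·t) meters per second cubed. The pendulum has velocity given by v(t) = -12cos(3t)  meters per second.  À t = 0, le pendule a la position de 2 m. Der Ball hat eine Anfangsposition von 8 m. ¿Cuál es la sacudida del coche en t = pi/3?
Para resolver esto, necesitamos tomar 1 derivada de nuestra ecuación de la aceleración a(t) = 90·sin(3·t). Tomando d/dt de a(t), encontramos j(t) = 270·cos(3·t). De la ecuación de la sacudida j(t) = 270·cos(3·t), sustituimos t = pi/3 para obtener j = -270.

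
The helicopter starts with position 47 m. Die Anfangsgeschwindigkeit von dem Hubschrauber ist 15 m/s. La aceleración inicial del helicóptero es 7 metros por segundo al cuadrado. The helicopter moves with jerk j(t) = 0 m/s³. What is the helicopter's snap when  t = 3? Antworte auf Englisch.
To solve this, we need to take 1 derivative of our jerk equation j(t) = 0. The derivative of jerk gives snap: s(t) = 0. We have snap s(t) = 0. Substituting t = 3: s(3) = 0.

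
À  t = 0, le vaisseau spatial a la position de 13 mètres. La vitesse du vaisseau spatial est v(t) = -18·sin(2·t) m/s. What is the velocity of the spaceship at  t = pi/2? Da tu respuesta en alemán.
Mit v(t) = -18·sin(2·t) und Einsetzen von t = pi/2, finden wir v = 0.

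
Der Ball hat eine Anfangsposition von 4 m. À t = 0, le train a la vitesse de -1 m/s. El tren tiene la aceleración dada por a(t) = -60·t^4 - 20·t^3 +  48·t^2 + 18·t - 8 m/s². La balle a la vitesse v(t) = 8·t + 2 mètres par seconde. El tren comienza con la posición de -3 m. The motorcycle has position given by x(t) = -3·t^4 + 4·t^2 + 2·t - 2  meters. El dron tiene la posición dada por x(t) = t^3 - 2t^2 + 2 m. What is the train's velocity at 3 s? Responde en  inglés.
We need to integrate our acceleration equation a(t) = -60·t^4 - 20·t^3 + 48·t^2 + 18·t - 8 1 time. Integrating acceleration and using the initial condition v(0) = -1, we get v(t) = -12·t^5 - 5·t^4 + 16·t^3 + 9·t^2 - 8·t - 1. We have velocity v(t) = -12·t^5 - 5·t^4 + 16·t^3 + 9·t^2 - 8·t - 1. Substituting t = 3: v(3) = -2833.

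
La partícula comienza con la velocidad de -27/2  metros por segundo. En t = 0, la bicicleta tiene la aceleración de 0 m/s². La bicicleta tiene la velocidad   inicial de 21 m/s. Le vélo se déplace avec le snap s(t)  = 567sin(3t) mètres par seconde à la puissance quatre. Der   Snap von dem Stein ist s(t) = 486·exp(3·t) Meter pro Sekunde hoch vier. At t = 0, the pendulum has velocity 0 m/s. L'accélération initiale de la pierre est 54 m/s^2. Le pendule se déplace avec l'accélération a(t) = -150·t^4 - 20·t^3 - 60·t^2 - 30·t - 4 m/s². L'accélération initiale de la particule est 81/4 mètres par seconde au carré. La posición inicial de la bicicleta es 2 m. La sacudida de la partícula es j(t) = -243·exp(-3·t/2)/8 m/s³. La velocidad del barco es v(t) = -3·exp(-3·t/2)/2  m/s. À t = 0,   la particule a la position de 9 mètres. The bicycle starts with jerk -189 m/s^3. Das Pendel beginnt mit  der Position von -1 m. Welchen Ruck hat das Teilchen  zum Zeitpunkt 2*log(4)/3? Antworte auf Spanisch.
De la ecuación de la sacudida j(t) = -243·exp(-3·t/2)/8, sustituimos t = 2*log(4)/3 para obtener j = -243/32.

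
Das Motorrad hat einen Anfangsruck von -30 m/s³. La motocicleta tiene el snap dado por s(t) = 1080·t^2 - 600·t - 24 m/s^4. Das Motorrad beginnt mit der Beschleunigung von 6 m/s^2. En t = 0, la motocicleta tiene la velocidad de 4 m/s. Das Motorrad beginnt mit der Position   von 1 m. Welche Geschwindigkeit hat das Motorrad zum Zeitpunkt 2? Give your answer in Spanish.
Para resolver esto, necesitamos tomar 3 integrales de nuestra ecuación del snap s(t) = 1080·t^2 - 600·t - 24. Integrando el snap y usando la condición inicial j(0) = -30, obtenemos j(t) = 360·t^3 - 300·t^2 - 24·t - 30. Tomando ∫j(t)dt y aplicando a(0) = 6, encontramos a(t) = 90·t^4 - 100·t^3 - 12·t^2 - 30·t + 6. La integral de la aceleración es la velocidad. Usando v(0) = 4, obtenemos v(t) = 18·t^5 - 25·t^4 - 4·t^3 - 15·t^2 + 6·t + 4. De la ecuación de la velocidad v(t) = 18·t^5 - 25·t^4 - 4·t^3 - 15·t^2 + 6·t + 4, sustituimos t = 2 para obtener v = 100.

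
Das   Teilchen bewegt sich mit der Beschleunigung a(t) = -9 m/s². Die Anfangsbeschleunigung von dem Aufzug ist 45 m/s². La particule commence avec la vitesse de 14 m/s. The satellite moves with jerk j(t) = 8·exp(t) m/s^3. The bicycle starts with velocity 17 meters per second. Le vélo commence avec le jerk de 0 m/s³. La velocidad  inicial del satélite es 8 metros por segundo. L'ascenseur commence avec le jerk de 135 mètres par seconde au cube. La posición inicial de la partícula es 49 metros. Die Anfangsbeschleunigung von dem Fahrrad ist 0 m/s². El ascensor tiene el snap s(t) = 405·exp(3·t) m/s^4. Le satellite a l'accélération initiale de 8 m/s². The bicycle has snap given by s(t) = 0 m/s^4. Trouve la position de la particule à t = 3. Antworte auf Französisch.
En partant de l'accélération a(t) = -9, nous prenons 2 primitives. En prenant ∫a(t)dt et en appliquant v(0) = 14, nous trouvons v(t) = 14 - 9·t. L'intégrale de la vitesse, avec x(0) = 49, donne la position: x(t) = -9·t^2/2 + 14·t + 49. Nous avons la position x(t) = -9·t^2/2 + 14·t + 49. En substituant t = 3: x(3) = 101/2.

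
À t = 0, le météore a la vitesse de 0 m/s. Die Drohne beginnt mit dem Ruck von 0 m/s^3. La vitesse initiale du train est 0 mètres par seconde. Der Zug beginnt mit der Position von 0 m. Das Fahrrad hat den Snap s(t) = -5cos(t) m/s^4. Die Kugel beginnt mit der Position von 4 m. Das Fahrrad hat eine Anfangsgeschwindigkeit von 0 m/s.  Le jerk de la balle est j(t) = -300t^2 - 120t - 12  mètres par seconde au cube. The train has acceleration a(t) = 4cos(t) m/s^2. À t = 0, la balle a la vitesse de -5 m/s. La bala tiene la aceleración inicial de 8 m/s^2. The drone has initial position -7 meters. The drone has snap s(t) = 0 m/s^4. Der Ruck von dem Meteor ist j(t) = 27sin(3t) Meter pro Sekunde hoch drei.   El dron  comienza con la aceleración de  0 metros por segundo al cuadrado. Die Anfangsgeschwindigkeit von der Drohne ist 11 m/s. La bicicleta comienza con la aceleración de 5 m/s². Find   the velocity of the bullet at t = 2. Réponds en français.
Nous devons trouver l'intégrale de notre équation du jerk j(t) = -300·t^2 - 120·t - 12 2 fois. La primitive du jerk est l'accélération. En utilisant a(0) = 8, nous obtenons a(t) = -100·t^3 - 60·t^2 - 12·t + 8. L'intégrale de l'accélération, avec v(0) = -5, donne la vitesse: v(t) = -25·t^4 - 20·t^3 - 6·t^2 + 8·t - 5. Nous avons la vitesse v(t) = -25·t^4 - 20·t^3 - 6·t^2 + 8·t - 5. En substituant t = 2: v(2) = -573.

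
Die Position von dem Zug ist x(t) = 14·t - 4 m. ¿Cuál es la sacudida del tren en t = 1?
Debemos derivar nuestra ecuación de la posición x(t) = 14·t - 4 3 veces. La derivada de la posición da la velocidad: v(t) = 14. Derivando la velocidad, obtenemos la aceleración: a(t) = 0. Tomando d/dt de a(t), encontramos j(t) = 0. Tenemos la sacudida j(t) = 0. Sustituyendo t = 1: j(1) = 0.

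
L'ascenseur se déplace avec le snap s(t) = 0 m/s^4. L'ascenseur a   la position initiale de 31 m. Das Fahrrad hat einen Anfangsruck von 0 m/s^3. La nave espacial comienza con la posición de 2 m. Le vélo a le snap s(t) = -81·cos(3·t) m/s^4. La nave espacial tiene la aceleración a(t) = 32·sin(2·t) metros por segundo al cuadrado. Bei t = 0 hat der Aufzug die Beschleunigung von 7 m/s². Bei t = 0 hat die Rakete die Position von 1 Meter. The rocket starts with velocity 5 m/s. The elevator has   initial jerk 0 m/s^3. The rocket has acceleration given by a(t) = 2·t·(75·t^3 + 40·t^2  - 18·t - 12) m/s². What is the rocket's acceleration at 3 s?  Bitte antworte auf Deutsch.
Wir haben die Beschleunigung a(t) = 2·t·(75·t^3 + 40·t^2 - 18·t - 12). Durch Einsetzen von t = 3: a(3) = 13914.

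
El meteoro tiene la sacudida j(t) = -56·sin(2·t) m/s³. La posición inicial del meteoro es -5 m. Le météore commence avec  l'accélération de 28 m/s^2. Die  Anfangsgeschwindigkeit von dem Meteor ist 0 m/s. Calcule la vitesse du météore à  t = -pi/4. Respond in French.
En partant du jerk j(t) = -56·sin(2·t), nous prenons 2 primitives. En intégrant le jerk et en utilisant la condition initiale a(0) = 28, nous obtenons a(t) = 28·cos(2·t). En intégrant l'accélération et en utilisant la condition initiale v(0) = 0, nous obtenons v(t) = 14·sin(2·t). De l'équation de la vitesse v(t) = 14·sin(2·t), nous substituons t = -pi/4 pour obtenir v = -14.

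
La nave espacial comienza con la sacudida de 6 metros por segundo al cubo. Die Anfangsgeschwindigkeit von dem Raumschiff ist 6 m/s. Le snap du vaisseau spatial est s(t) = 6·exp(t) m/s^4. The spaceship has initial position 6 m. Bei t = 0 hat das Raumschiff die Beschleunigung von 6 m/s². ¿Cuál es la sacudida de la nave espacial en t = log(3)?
Necesitamos integrar nuestra ecuación del snap s(t) = 6·exp(t) 1 vez. Integrando el snap y usando la condición inicial j(0) = 6, obtenemos j(t) = 6·exp(t). De la ecuación de la sacudida j(t) = 6·exp(t), sustituimos t = log(3) para obtener j = 18.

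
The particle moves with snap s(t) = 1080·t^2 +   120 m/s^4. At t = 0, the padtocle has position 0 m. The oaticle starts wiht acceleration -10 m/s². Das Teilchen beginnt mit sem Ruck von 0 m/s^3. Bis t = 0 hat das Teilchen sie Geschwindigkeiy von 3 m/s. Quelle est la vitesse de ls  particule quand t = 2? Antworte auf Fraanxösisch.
Pour résoudre ceci, nous devons prendre 3 intégrales de notre équation du snap s(t) = 1080·t^2 + 120. En prenant ∫s(t)dt et en appliquant j(0) = 0, nous trouvons j(t) = 360·t^3 + 120·t. En prenant ∫j(t)dt et en appliquant a(0) = -10, nous trouvons a(t) = 90·t^4 + 60·t^2 - 10. La primitive de l'accélération, avec v(0) = 3, donne la vitesse: v(t) = 18·t^5 + 20·t^3 - 10·t + 3. Nous avons la vitesse v(t) = 18·t^5 + 20·t^3 - 10·t + 3. En substituant t = 2: v(2) = 719.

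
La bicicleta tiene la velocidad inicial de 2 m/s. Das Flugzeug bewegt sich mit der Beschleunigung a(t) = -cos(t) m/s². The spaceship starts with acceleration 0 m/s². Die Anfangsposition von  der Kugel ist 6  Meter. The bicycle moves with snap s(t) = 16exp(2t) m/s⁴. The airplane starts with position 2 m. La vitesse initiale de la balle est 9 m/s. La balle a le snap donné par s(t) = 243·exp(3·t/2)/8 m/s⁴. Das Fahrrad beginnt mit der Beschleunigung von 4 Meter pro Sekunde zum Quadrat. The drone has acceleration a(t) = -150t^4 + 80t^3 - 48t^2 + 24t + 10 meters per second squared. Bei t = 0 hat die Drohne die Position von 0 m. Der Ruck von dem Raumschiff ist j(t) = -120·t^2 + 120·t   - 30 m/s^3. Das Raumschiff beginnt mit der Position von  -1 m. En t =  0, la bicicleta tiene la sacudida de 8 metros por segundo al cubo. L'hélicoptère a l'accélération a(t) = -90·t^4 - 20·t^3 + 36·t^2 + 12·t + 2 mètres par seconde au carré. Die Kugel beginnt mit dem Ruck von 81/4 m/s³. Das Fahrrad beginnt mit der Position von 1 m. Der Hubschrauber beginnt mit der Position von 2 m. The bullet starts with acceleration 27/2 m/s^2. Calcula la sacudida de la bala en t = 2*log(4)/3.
Para resolver esto, necesitamos tomar 1 antiderivada de nuestra ecuación del snap s(t) = 243·exp(3·t/2)/8. Tomando ∫s(t)dt y aplicando j(0) = 81/4, encontramos j(t) = 81·exp(3·t/2)/4. Usando j(t) = 81·exp(3·t/2)/4 y sustituyendo t = 2*log(4)/3, encontramos j = 81.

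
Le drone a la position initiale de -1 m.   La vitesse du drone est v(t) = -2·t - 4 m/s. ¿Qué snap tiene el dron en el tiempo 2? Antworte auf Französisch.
En partant de la vitesse v(t) = -2·t - 4, nous prenons 3 dérivées. En prenant d/dt de v(t), nous trouvons a(t) = -2. La dérivée de l'accélération donne le jerk: j(t) = 0. La dérivée du jerk donne le snap: s(t) = 0. En utilisant s(t) = 0 et en substituant t = 2, nous trouvons s = 0.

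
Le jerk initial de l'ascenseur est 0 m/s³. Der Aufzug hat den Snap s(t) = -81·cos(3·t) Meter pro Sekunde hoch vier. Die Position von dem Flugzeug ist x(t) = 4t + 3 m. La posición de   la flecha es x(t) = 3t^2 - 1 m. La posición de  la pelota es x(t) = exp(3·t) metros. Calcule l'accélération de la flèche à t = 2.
Pour résoudre ceci, nous devons prendre 2 dérivées de notre équation de la position x(t) = 3·t^2 - 1. En dérivant la position, nous obtenons la vitesse: v(t) = 6·t. En prenant d/dt de v(t), nous trouvons a(t) = 6. En utilisant a(t) = 6 et en substituant t = 2, nous trouvons a = 6.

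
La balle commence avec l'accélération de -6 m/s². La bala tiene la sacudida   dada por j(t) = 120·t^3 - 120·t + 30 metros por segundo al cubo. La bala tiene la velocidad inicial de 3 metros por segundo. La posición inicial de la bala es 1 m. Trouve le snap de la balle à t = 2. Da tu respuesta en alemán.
Wir müssen unsere Gleichung für den Ruck j(t) = 120·t^3 - 120·t + 30 1-mal ableiten. Mit d/dt von j(t) finden wir s(t) = 360·t^2 - 120. Mit s(t) = 360·t^2 - 120 und Einsetzen von t = 2, finden wir s = 1320.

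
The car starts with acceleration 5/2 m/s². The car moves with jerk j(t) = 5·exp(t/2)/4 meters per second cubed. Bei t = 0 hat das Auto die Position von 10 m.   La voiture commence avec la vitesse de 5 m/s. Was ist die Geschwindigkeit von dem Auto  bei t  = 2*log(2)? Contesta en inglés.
We need to integrate our jerk equation j(t) = 5·exp(t/2)/4 2 times. The integral of jerk, with a(0) = 5/2, gives acceleration: a(t) = 5·exp(t/2)/2. The integral of acceleration, with v(0) = 5, gives velocity: v(t) = 5·exp(t/2). From the given velocity equation v(t) = 5·exp(t/2), we substitute t = 2*log(2) to get v = 10.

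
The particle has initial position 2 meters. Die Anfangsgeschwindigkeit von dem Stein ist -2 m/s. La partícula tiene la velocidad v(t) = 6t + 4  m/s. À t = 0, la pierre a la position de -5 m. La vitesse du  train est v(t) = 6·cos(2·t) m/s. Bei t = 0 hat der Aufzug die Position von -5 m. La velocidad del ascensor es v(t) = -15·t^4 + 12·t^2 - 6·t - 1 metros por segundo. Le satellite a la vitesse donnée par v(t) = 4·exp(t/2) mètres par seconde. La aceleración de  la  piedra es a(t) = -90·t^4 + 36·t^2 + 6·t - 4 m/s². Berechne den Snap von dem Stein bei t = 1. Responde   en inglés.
To solve this, we need to take 2 derivatives of our acceleration equation a(t) = -90·t^4 + 36·t^2 + 6·t - 4. Taking d/dt of a(t), we find j(t) = -360·t^3 + 72·t + 6. Taking d/dt of j(t), we find s(t) = 72 - 1080·t^2. Using s(t) = 72 - 1080·t^2 and substituting t = 1, we find s = -1008.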